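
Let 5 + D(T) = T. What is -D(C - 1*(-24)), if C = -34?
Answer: 15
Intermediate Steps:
D(T) = -5 + T
-D(C - 1*(-24)) = -(-5 + (-34 - 1*(-24))) = -(-5 + (-34 + 24)) = -(-5 - 10) = -1*(-15) = 15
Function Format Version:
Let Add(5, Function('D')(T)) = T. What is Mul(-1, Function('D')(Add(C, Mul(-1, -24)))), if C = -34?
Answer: 15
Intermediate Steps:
Function('D')(T) = Add(-5, T)
Mul(-1, Function('D')(Add(C, Mul(-1, -24)))) = Mul(-1, Add(-5, Add(-34, Mul(-1, -24)))) = Mul(-1, Add(-5, Add(-34, 24))) = Mul(-1, Add(-5, -10)) = Mul(-1, -15) = 15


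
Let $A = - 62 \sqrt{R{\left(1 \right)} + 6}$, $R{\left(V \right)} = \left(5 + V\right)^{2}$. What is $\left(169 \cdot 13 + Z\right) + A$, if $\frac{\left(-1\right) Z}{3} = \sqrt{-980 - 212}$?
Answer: $2197 - 62 \sqrt{42} - 6 i \sqrt{298} \approx 1795.2 - 103.58 i$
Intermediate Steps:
$Z = - 6 i \sqrt{298}$ ($Z = - 3 \sqrt{-980 - 212} = - 3 \sqrt{-1192} = - 3 \cdot 2 i \sqrt{298} = - 6 i \sqrt{298} \approx - 103.58 i$)
$A = - 62 \sqrt{42}$ ($A = - 62 \sqrt{\left(5 + 1\right)^{2} + 6} = - 62 \sqrt{6^{2} + 6} = - 62 \sqrt{36 + 6} = - 62 \sqrt{42} \approx -401.81$)
$\left(169 \cdot 13 + Z\right) + A = \left(169 \cdot 13 - 6 i \sqrt{298}\right) - 62 \sqrt{42} = \left(2197 - 6 i \sqrt{298}\right) - 62 \sqrt{42} = 2197 - 62 \sqrt{42} - 6 i \sqrt{298}$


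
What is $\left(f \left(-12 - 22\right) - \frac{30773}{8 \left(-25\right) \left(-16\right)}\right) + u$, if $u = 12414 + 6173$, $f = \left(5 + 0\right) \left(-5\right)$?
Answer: $\frac{62167627}{3200} \approx 19427.0$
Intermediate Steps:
$f = -25$ ($f = 5 \left(-5\right) = -25$)
$u = 18587$
$\left(f \left(-12 - 22\right) - \frac{30773}{8 \left(-25\right) \left(-16\right)}\right) + u = \left(- 25 \left(-12 - 22\right) - \frac{30773}{8 \left(-25\right) \left(-16\right)}\right) + 18587 = \left(\left(-25\right) \left(-34\right) - \frac{30773}{\left(-200\right) \left(-16\right)}\right) + 18587 = \left(850 - \frac{30773}{3200}\right) + 18587 = \frac{2689227}{3200} + 18587 = \frac{62167627}{3200}$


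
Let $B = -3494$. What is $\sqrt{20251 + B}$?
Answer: $\sqrt{16757} \approx 129.45$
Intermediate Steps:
$\sqrt{20251 + B} = \sqrt{20251 - 3494} = \sqrt{16757}$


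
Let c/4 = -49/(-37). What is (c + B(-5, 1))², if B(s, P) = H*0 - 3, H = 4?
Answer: 7225/1369 ≈ 5.2776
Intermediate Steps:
B(s, P) = -3 (B(s, P) = 4*0 - 3 = 0 - 3 = -3)
c = 196/37 (c = 4*(-49/(-37)) = 4*(-49*(-1/37)) = 4*(49/37) = 196/37 ≈ 5.2973)
(c + B(-5, 1))² = (196/37 - 3)² = (85/37)² = 7225/1369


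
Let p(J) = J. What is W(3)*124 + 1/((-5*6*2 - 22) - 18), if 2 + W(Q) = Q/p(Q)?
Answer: -12401/100 ≈ -124.01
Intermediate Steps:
W(Q) = -1 (W(Q) = -2 + Q/Q = -2 + 1 = -1)
W(3)*124 + 1/((-5*6*2 - 22) - 18) = -1*124 + 1/((-5*6*2 - 22) - 18) = -124 + 1/((-30*2 - 22) - 18) = -124 + 1/((-60 - 22) - 18) = -124 + 1/(-82 - 18) = -124 + 1/(-100) = -124 - 1/100 = -12401/100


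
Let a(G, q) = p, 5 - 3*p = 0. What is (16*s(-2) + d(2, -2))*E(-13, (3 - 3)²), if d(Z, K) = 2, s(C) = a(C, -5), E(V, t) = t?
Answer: 0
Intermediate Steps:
p = 5/3 (p = 5/3 - ⅓*0 = 5/3 + 0 = 5/3 ≈ 1.6667)
a(G, q) = 5/3
s(C) = 5/3
(16*s(-2) + d(2, -2))*E(-13, (3 - 3)²) = (16*(5/3) + 2)*(3 - 3)² = (80/3 + 2)*0² = (86/3)*0 = 0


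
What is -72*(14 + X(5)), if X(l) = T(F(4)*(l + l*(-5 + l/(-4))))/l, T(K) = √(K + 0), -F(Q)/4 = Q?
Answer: -1008 - 144*√105/5 ≈ -1303.1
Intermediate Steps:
F(Q) = -4*Q
T(K) = √K
X(l) = √(-16*l - 16*l*(-5 - l/4))/l (X(l) = √((-4*4)*(l + l*(-5 + l/(-4))))/l = √(-16*(l + l*(-5 + l*(-¼))))/l = √(-16*(l + l*(-5 - l/4)))/l = √(-16*l - 16*l*(-5 - l/4))/l)
-72*(14 + X(5)) = -72*(14 + 2*√(5*(16 + 5))/5) = -72*(14 + 2*(⅕)*√(5*21)) = -72*(14 + 2*(⅕)*√105) = -72*(14 + 2*√105/5) = -1008 - 144*√105/5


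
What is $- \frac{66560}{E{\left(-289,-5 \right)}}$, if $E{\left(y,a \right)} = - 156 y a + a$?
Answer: $\frac{13312}{45085} \approx 0.29526$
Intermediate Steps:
$E{\left(y,a \right)} = a - 156 a y$ ($E{\left(y,a \right)} = - 156 a y + a = a - 156 a y$)
$- \frac{66560}{E{\left(-289,-5 \right)}} = - \frac{66560}{\left(-5\right) \left(1 - -45084\right)} = - \frac{66560}{\left(-5\right) \left(1 + 45084\right)} = - \frac{66560}{\left(-5\right) 45085} = - \frac{66560}{-225425} = \left(-66560\right) \left(- \frac{1}{225425}\right) = \frac{13312}{45085}$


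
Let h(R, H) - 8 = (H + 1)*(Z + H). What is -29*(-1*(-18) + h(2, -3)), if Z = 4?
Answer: -696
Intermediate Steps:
h(R, H) = 8 + (1 + H)*(4 + H) (h(R, H) = 8 + (H + 1)*(4 + H) = 8 + (1 + H)*(4 + H))
-29*(-1*(-18) + h(2, -3)) = -29*(-1*(-18) + (12 + (-3)² + 5*(-3))) = -29*(18 + (12 + 9 - 15)) = -29*(18 + 6) = -29*24 = -696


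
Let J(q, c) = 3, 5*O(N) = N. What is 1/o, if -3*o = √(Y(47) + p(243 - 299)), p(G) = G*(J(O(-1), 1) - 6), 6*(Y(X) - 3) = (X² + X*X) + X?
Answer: -3*√114/323 ≈ -0.099168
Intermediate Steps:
O(N) = N/5
Y(X) = 3 + X²/3 + X/6 (Y(X) = 3 + ((X² + X*X) + X)/6 = 3 + ((X² + X²) + X)/6 = 3 + (2*X² + X)/6 = 3 + (X + 2*X²)/6 = 3 + (X²/3 + X/6) = 3 + X²/3 + X/6)
p(G) = -3*G (p(G) = G*(3 - 6) = G*(-3) = -3*G)
o = -17*√114/18 (o = -√((3 + (⅓)*47² + (⅙)*47) - 3*(243 - 299))/3 = -√((3 + (⅓)*2209 + 47/6) - 3*(-56))/3 = -√((3 + 2209/3 + 47/6) + 168)/3 = -√(4483/6 + 168)/3 = -17*√114/18 ≈ -10.084)
1/o = 1/(-17*√114/18) = -3*√114/323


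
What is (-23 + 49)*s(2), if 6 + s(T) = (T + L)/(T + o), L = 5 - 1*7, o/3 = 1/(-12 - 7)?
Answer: -156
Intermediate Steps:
o = -3/19 (o = 3/(-12 - 7) = 3/(-19) = 3*(-1/19) = -3/19 ≈ -0.15789)
L = -2 (L = 5 - 7 = -2)
s(T) = -6 + (-2 + T)/(-3/19 + T) (s(T) = -6 + (T - 2)/(T - 3/19) = -6 + (-2 + T)/(-3/19 + T))
(-23 + 49)*s(2) = (-23 + 49)*(5*(-4 - 19*2)/(-3 + 19*2)) = 26*(5*(-4 - 38)/(-3 + 38)) = 26*(5*(-42)/35) = 26*(5*(1/35)*(-42)) = 26*(-6) = -156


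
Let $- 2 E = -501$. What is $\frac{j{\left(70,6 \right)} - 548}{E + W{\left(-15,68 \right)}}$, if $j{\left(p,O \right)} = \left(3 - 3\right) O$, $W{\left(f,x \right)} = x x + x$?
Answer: $- \frac{1096}{9885} \approx -0.11088$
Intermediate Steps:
$W{\left(f,x \right)} = x + x^{2}$ ($W{\left(f,x \right)} = x^{2} + x = x + x^{2}$)
$j{\left(p,O \right)} = 0$ ($j{\left(p,O \right)} = 0 O = 0$)
$E = \frac{501}{2}$ ($E = \left(- \frac{1}{2}\right) \left(-501\right) = \frac{501}{2} \approx 250.5$)
$\frac{j{\left(70,6 \right)} - 548}{E + W{\left(-15,68 \right)}} = \frac{0 - 548}{\frac{501}{2} + 68 \left(1 + 68\right)} = - \frac{548}{\frac{501}{2} + 68 \cdot 69} = - \frac{548}{\frac{501}{2} + 4692} = - \frac{548}{\frac{9885}{2}} = \left(-548\right) \frac{2}{9885} = - \frac{1096}{9885}$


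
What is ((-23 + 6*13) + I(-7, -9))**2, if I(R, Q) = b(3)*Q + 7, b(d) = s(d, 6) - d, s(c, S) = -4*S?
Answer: 93025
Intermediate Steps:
b(d) = -24 - d (b(d) = -4*6 - d = -24 - d)
I(R, Q) = 7 - 27*Q (I(R, Q) = (-24 - 1*3)*Q + 7 = (-24 - 3)*Q + 7 = -27*Q + 7 = 7 - 27*Q)
((-23 + 6*13) + I(-7, -9))**2 = ((-23 + 6*13) + (7 - 27*(-9)))**2 = ((-23 + 78) + (7 + 243))**2 = (55 + 250)**2 = 305**2 = 93025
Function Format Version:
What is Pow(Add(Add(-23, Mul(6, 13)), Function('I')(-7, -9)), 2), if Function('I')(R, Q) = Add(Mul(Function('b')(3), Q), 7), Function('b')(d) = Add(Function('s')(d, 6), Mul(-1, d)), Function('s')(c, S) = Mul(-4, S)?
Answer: 93025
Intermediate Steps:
Function('b')(d) = Add(-24, Mul(-1, d)) (Function('b')(d) = Add(Mul(-4, 6), Mul(-1, d)) = Add(-24, Mul(-1, d)))
Function('I')(R, Q) = Add(7, Mul(-27, Q)) (Function('I')(R, Q) = Add(Mul(Add(-24, Mul(-1, 3)), Q), 7) = Add(Mul(Add(-24, -3), Q), 7) = Add(Mul(-27, Q), 7) = Add(7, Mul(-27, Q)))
Pow(Add(Add(-23, Mul(6, 13)), Function('I')(-7, -9)), 2) = Pow(Add(Add(-23, Mul(6, 13)), Add(7, Mul(-27, -9))), 2) = Pow(Add(Add(-23, 78), Add(7, 243)), 2) = Pow(Add(55, 250), 2) = Pow(305, 2) = 93025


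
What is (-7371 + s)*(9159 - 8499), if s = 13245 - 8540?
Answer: -1759560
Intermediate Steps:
s = 4705
(-7371 + s)*(9159 - 8499) = (-7371 + 4705)*(9159 - 8499) = -2666*660 = -1759560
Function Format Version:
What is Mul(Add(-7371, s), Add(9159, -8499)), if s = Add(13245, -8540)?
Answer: -1759560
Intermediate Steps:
s = 4705
Mul(Add(-7371, s), Add(9159, -8499)) = Mul(Add(-7371, 4705), Add(9159, -8499)) = Mul(-2666, 660) = -1759560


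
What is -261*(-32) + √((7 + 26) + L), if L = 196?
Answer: 8352 + √229 ≈ 8367.1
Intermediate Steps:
-261*(-32) + √((7 + 26) + L) = -261*(-32) + √((7 + 26) + 196) = 8352 + √(33 + 196) = 8352 + √229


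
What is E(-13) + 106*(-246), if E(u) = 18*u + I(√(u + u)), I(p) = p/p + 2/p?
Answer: -26309 - I*√26/13 ≈ -26309.0 - 0.39223*I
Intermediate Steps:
I(p) = 1 + 2/p
E(u) = 18*u + √2*(2 + √2*√u)/(2*√u) (E(u) = 18*u + (2 + √(u + u))/(√(u + u)) = 18*u + (2 + √(2*u))/(√(2*u)) = 18*u + (2 + √2*√u)/((√2*√u)) = 18*u + (√2/(2*√u))*(2 + √2*√u) = 18*u + √2*(2 + √2*√u)/(2*√u))
E(-13) + 106*(-246) = (1 + 18*(-13) + √2/√(-13)) + 106*(-246) = (1 - 234 + √2*(-I*√13/13)) - 26076 = (1 - 234 - I*√26/13) - 26076 = (-233 - I*√26/13) - 26076 = -26309 - I*√26/13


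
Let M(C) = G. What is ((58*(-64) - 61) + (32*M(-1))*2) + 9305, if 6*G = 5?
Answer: 16756/3 ≈ 5585.3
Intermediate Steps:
G = 5/6 (G = (1/6)*5 = 5/6 ≈ 0.83333)
M(C) = 5/6
((58*(-64) - 61) + (32*M(-1))*2) + 9305 = ((58*(-64) - 61) + (32*(5/6))*2) + 9305 = ((-3712 - 61) + (80/3)*2) + 9305 = (-3773 + 160/3) + 9305 = -11159/3 + 9305 = 16756/3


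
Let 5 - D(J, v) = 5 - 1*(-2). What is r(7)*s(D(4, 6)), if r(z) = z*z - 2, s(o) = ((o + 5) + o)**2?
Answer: 47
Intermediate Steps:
D(J, v) = -2 (D(J, v) = 5 - (5 - 1*(-2)) = 5 - (5 + 2) = 5 - 1*7 = 5 - 7 = -2)
s(o) = (5 + 2*o)**2 (s(o) = ((5 + o) + o)**2 = (5 + 2*o)**2)
r(z) = -2 + z**2 (r(z) = z**2 - 2 = -2 + z**2)
r(7)*s(D(4, 6)) = (-2 + 7**2)*(5 + 2*(-2))**2 = (-2 + 49)*(5 - 4)**2 = 47*1**2 = 47*1 = 47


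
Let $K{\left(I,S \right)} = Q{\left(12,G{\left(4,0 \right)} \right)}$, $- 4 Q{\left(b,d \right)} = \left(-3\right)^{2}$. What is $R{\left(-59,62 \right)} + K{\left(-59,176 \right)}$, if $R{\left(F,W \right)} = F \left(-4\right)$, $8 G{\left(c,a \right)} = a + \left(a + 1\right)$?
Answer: $\frac{935}{4} \approx 233.75$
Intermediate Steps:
$G{\left(c,a \right)} = \frac{1}{8} + \frac{a}{4}$ ($G{\left(c,a \right)} = \frac{a + \left(a + 1\right)}{8} = \frac{a + \left(1 + a\right)}{8} = \frac{1 + 2 a}{8} = \frac{1}{8} + \frac{a}{4}$)
$Q{\left(b,d \right)} = - \frac{9}{4}$ ($Q{\left(b,d \right)} = - \frac{\left(-3\right)^{2}}{4} = \left(- \frac{1}{4}\right) 9 = - \frac{9}{4}$)
$R{\left(F,W \right)} = - 4 F$
$K{\left(I,S \right)} = - \frac{9}{4}$
$R{\left(-59,62 \right)} + K{\left(-59,176 \right)} = \left(-4\right) \left(-59\right) - \frac{9}{4} = 236 - \frac{9}{4} = \frac{935}{4}$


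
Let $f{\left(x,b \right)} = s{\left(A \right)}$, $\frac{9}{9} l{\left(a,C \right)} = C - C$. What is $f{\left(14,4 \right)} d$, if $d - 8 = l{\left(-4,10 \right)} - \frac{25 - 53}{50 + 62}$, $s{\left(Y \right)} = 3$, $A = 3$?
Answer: $\frac{99}{4} \approx 24.75$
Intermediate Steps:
$l{\left(a,C \right)} = 0$ ($l{\left(a,C \right)} = C - C = 0$)
$f{\left(x,b \right)} = 3$
$d = \frac{33}{4}$ ($d = 8 + \left(0 - \frac{25 - 53}{50 + 62}\right) = 8 + \left(0 - - \frac{28}{112}\right) = 8 + \left(0 - \left(-28\right) \frac{1}{112}\right) = 8 + \left(0 - - \frac{1}{4}\right) = 8 + \left(0 + \frac{1}{4}\right) = 8 + \frac{1}{4} = \frac{33}{4} \approx 8.25$)
$f{\left(14,4 \right)} d = 3 \cdot \frac{33}{4} = \frac{99}{4}$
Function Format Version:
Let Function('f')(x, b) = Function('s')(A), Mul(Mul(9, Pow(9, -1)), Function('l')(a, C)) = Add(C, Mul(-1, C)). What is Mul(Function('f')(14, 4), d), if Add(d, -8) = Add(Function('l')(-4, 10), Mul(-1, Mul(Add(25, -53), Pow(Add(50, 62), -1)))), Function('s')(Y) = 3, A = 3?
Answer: Rational(99, 4) ≈ 24.750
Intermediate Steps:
Function('l')(a, C) = 0 (Function('l')(a, C) = Add(C, Mul(-1, C)) = 0)
Function('f')(x, b) = 3
d = Rational(33, 4) (d = Add(8, Add(0, Mul(-1, Mul(Add(25, -53), Pow(Add(50, 62), -1))))) = Add(8, Add(0, Mul(-1, Mul(-28, Pow(112, -1))))) = Add(8, Add(0, Mul(-1, Mul(-28, Rational(1, 112))))) = Add(8, Add(0, Mul(-1, Rational(-1, 4)))) = Add(8, Add(0, Rational(1, 4))) = Add(8, Rational(1, 4)) = Rational(33, 4) ≈ 8.2500)
Mul(Function('f')(14, 4), d) = Mul(3, Rational(33, 4)) = Rational(99, 4)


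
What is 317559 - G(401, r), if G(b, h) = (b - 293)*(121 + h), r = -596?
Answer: 368859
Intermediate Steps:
G(b, h) = (-293 + b)*(121 + h)
317559 - G(401, r) = 317559 - (-35453 - 293*(-596) + 121*401 + 401*(-596)) = 317559 - (-35453 + 174628 + 48521 - 238996) = 317559 - 1*(-51300) = 317559 + 51300 = 368859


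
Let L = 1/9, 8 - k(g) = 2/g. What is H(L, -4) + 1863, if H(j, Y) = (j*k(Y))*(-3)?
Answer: 11161/6 ≈ 1860.2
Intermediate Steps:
k(g) = 8 - 2/g
L = 1/9 ≈ 0.11111
H(j, Y) = -3*j*(8 - 2/Y) (H(j, Y) = (j*(8 - 2/Y))*(-3) = -3*j*(8 - 2/Y))
H(L, -4) + 1863 = (-24*1/9 + 6*(1/9)/(-4)) + 1863 = (-8/3 + 6*(1/9)*(-1/4)) + 1863 = (-8/3 - 1/6) + 1863 = -17/6 + 1863 = 11161/6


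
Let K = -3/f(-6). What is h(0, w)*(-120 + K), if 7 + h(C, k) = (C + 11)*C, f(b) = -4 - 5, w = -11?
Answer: 2513/3 ≈ 837.67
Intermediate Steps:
f(b) = -9
h(C, k) = -7 + C*(11 + C) (h(C, k) = -7 + (C + 11)*C = -7 + (11 + C)*C = -7 + C*(11 + C))
K = ⅓ (K = -3/(-9) = -3*(-⅑) = ⅓ ≈ 0.33333)
h(0, w)*(-120 + K) = (-7 + 0² + 11*0)*(-120 + ⅓) = (-7 + 0 + 0)*(-359/3) = -7*(-359/3) = 2513/3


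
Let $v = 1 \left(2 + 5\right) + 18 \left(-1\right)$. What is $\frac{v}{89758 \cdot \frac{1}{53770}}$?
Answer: $- \frac{295735}{44879} \approx -6.5896$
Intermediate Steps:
$v = -11$ ($v = 1 \cdot 7 - 18 = 7 - 18 = -11$)
$\frac{v}{89758 \cdot \frac{1}{53770}} = - \frac{11}{89758 \cdot \frac{1}{53770}} = - \frac{11}{\frac{44879}{26885}} = \left(-11\right) \frac{26885}{44879} = - \frac{295735}{44879}$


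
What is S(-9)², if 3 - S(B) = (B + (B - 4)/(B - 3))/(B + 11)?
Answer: 27889/576 ≈ 48.418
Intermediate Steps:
S(B) = 3 - (B + (-4 + B)/(-3 + B))/(11 + B) (S(B) = 3 - (B + (B - 4)/(B - 3))/(B + 11) = 3 - (B + (-4 + B)/(-3 + B))/(11 + B))
S(-9)² = ((-95 + 2*(-9)² + 26*(-9))/(-33 + (-9)² + 8*(-9)))² = ((-95 + 2*81 - 234)/(-33 + 81 - 72))² = ((-95 + 162 - 234)/(-24))² = (-1/24*(-167))² = (167/24)² = 27889/576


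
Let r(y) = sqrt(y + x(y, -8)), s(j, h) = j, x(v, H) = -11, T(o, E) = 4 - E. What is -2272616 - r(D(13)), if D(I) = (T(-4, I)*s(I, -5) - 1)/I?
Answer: -2272616 - 3*I*sqrt(377)/13 ≈ -2.2726e+6 - 4.4807*I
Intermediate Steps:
D(I) = (-1 + I*(4 - I))/I (D(I) = ((4 - I)*I - 1)/I = (I*(4 - I) - 1)/I = (-1 + I*(4 - I))/I)
r(y) = sqrt(-11 + y) (r(y) = sqrt(y - 11) = sqrt(-11 + y))
-2272616 - r(D(13)) = -2272616 - sqrt(-11 + (4 - 1*13 - 1/13)) = -2272616 - sqrt(-11 + (4 - 13 - 1*1/13)) = -2272616 - sqrt(-11 + (4 - 13 - 1/13)) = -2272616 - sqrt(-11 - 118/13) = -2272616 - sqrt(-261/13) = -2272616 - 3*I*sqrt(377)/13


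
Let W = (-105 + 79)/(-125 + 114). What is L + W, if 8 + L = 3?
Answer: -29/11 ≈ -2.6364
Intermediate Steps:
L = -5 (L = -8 + 3 = -5)
W = 26/11 (W = -26/(-11) = -26*(-1/11) = 26/11 ≈ 2.3636)
L + W = -5 + 26/11 = -29/11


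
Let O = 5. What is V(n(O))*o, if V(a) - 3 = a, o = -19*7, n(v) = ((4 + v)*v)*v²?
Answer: -150024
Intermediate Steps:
n(v) = v³*(4 + v) (n(v) = (v*(4 + v))*v² = v³*(4 + v))
o = -133
V(a) = 3 + a
V(n(O))*o = (3 + 5³*(4 + 5))*(-133) = (3 + 125*9)*(-133) = (3 + 1125)*(-133) = 1128*(-133) = -150024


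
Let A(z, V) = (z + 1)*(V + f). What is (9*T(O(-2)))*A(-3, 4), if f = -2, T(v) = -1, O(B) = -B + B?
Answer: 36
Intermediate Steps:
O(B) = 0
A(z, V) = (1 + z)*(-2 + V) (A(z, V) = (z + 1)*(V - 2) = (1 + z)*(-2 + V))
(9*T(O(-2)))*A(-3, 4) = (9*(-1))*(-2 + 4 - 2*(-3) + 4*(-3)) = -9*(-2 + 4 + 6 - 12) = -9*(-4) = 36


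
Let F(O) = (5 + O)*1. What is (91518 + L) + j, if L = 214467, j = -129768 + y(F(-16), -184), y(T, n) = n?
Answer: 176033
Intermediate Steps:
F(O) = 5 + O
j = -129952 (j = -129768 - 184 = -129952)
(91518 + L) + j = (91518 + 214467) - 129952 = 305985 - 129952 = 176033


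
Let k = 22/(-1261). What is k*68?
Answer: -1496/1261 ≈ -1.1864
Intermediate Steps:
k = -22/1261 (k = 22*(-1/1261) = -22/1261 ≈ -0.017446)
k*68 = -22/1261*68 = -1496/1261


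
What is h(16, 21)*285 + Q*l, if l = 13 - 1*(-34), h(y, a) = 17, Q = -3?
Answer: 4704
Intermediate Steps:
l = 47 (l = 13 + 34 = 47)
h(16, 21)*285 + Q*l = 17*285 - 3*47 = 4845 - 141 = 4704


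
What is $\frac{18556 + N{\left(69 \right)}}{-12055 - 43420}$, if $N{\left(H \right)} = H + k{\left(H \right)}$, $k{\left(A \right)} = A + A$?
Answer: $- \frac{18763}{55475} \approx -0.33822$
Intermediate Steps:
$k{\left(A \right)} = 2 A$
$N{\left(H \right)} = 3 H$ ($N{\left(H \right)} = H + 2 H = 3 H$)
$\frac{18556 + N{\left(69 \right)}}{-12055 - 43420} = \frac{18556 + 3 \cdot 69}{-12055 - 43420} = \frac{18556 + 207}{-55475} = 18763 \left(- \frac{1}{55475}\right) = - \frac{18763}{55475}$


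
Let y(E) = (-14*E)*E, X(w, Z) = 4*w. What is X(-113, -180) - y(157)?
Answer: 344634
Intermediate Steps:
y(E) = -14*E**2
X(-113, -180) - y(157) = 4*(-113) - (-14)*157**2 = -452 - (-14)*24649 = -452 - 1*(-345086) = -452 + 345086 = 344634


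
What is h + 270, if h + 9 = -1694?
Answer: -1433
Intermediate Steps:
h = -1703 (h = -9 - 1694 = -1703)
h + 270 = -1703 + 270 = -1433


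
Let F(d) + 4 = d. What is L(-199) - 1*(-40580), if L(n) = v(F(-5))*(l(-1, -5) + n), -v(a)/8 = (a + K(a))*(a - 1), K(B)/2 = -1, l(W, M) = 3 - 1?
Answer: 213940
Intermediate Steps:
l(W, M) = 2
F(d) = -4 + d
K(B) = -2 (K(B) = 2*(-1) = -2)
v(a) = -8*(-1 + a)*(-2 + a) (v(a) = -8*(a - 2)*(a - 1) = -8*(-2 + a)*(-1 + a) = -8*(-1 + a)*(-2 + a))
L(n) = -1760 - 880*n (L(n) = (-16 - 8*(-4 - 5)**2 + 24*(-4 - 5))*(2 + n) = (-16 - 8*(-9)**2 + 24*(-9))*(2 + n) = (-16 - 8*81 - 216)*(2 + n) = (-16 - 648 - 216)*(2 + n) = -880*(2 + n) = -1760 - 880*n)
L(-199) - 1*(-40580) = (-1760 - 880*(-199)) - 1*(-40580) = (-1760 + 175120) + 40580 = 173360 + 40580 = 213940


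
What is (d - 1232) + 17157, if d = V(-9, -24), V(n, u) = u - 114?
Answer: 15787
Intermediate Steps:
V(n, u) = -114 + u
d = -138 (d = -114 - 24 = -138)
(d - 1232) + 17157 = (-138 - 1232) + 17157 = -1370 + 17157 = 15787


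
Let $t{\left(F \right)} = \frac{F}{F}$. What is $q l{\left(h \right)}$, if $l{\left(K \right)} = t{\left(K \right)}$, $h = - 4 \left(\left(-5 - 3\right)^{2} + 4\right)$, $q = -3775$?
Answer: $-3775$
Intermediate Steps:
$t{\left(F \right)} = 1$
$h = -272$ ($h = - 4 \left(\left(-8\right)^{2} + 4\right) = - 4 \left(64 + 4\right) = \left(-4\right) 68 = -272$)
$l{\left(K \right)} = 1$
$q l{\left(h \right)} = \left(-3775\right) 1 = -3775$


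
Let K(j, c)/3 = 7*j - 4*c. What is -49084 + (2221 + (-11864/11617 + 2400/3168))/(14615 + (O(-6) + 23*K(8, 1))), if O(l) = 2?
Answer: -342560655209726/6979087005 ≈ -49084.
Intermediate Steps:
K(j, c) = -12*c + 21*j (K(j, c) = 3*(7*j - 4*c) = 3*(-4*c + 7*j) = -12*c + 21*j)
-49084 + (2221 + (-11864/11617 + 2400/3168))/(14615 + (O(-6) + 23*K(8, 1))) = -49084 + (2221 + (-11864/11617 + 2400/3168))/(14615 + (2 + 23*(-12*1 + 21*8))) = -49084 + (2221 + (-11864*1/11617 + 2400*(1/3168)))/(14615 + (2 + 23*(-12 + 168))) = -49084 + (2221 + (-11864/11617 + 25/33))/(14615 + (2 + 23*156)) = -49084 + (2221 - 101087/383361)/(14615 + (2 + 3588)) = -49084 + 851343694/(383361*(14615 + 3590)) = -49084 + (851343694/383361)/18205 = -49084 + (851343694/383361)*(1/18205) = -49084 + 851343694/6979087005 = -342560655209726/6979087005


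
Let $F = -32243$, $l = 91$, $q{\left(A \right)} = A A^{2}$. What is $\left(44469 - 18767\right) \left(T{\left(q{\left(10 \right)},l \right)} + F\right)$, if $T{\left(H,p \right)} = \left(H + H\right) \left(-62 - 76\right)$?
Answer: $-7922461586$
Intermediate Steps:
$q{\left(A \right)} = A^{3}$
$T{\left(H,p \right)} = - 276 H$ ($T{\left(H,p \right)} = 2 H \left(-138\right) = - 276 H$)
$\left(44469 - 18767\right) \left(T{\left(q{\left(10 \right)},l \right)} + F\right) = \left(44469 - 18767\right) \left(- 276 \cdot 10^{3} - 32243\right) = 25702 \left(\left(-276\right) 1000 - 32243\right) = 25702 \left(-276000 - 32243\right) = 25702 \left(-308243\right) = -7922461586$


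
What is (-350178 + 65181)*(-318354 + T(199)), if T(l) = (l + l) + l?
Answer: 90559791729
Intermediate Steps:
T(l) = 3*l (T(l) = 2*l + l = 3*l)
(-350178 + 65181)*(-318354 + T(199)) = (-350178 + 65181)*(-318354 + 3*199) = -284997*(-318354 + 597) = -284997*(-317757) = 90559791729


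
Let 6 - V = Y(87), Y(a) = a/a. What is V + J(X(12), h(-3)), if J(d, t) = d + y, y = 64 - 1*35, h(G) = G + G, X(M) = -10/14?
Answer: 233/7 ≈ 33.286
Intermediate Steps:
X(M) = -5/7 (X(M) = -10*1/14 = -5/7)
Y(a) = 1
h(G) = 2*G
y = 29 (y = 64 - 35 = 29)
V = 5 (V = 6 - 1*1 = 6 - 1 = 5)
J(d, t) = 29 + d (J(d, t) = d + 29 = 29 + d)
V + J(X(12), h(-3)) = 5 + (29 - 5/7) = 5 + 198/7 = 233/7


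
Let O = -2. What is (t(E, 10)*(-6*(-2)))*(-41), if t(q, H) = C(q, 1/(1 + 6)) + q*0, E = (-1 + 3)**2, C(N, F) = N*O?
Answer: 3936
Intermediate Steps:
C(N, F) = -2*N (C(N, F) = N*(-2) = -2*N)
E = 4 (E = 2**2 = 4)
t(q, H) = -2*q (t(q, H) = -2*q + q*0 = -2*q + 0 = -2*q)
(t(E, 10)*(-6*(-2)))*(-41) = ((-2*4)*(-6*(-2)))*(-41) = -8*12*(-41) = -96*(-41) = 3936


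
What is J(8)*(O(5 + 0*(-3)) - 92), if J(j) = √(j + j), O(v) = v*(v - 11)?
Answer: -488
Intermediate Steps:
O(v) = v*(-11 + v)
J(j) = √2*√j (J(j) = √(2*j) = √2*√j)
J(8)*(O(5 + 0*(-3)) - 92) = (√2*√8)*((5 + 0*(-3))*(-11 + (5 + 0*(-3))) - 92) = (√2*(2*√2))*((5 + 0)*(-11 + (5 + 0)) - 92) = 4*(5*(-11 + 5) - 92) = 4*(5*(-6) - 92) = 4*(-30 - 92) = 4*(-122) = -488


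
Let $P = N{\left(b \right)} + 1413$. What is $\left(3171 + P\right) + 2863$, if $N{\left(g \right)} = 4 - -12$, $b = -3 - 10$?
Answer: $7463$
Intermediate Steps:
$b = -13$ ($b = -3 - 10 = -13$)
$N{\left(g \right)} = 16$ ($N{\left(g \right)} = 4 + 12 = 16$)
$P = 1429$ ($P = 16 + 1413 = 1429$)
$\left(3171 + P\right) + 2863 = \left(3171 + 1429\right) + 2863 = 4600 + 2863 = 7463$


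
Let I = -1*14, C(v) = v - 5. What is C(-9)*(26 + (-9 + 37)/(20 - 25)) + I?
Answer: -1498/5 ≈ -299.60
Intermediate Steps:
C(v) = -5 + v
I = -14
C(-9)*(26 + (-9 + 37)/(20 - 25)) + I = (-5 - 9)*(26 + (-9 + 37)/(20 - 25)) - 14 = -14*(26 + 28/(-5)) - 14 = -14*(26 + 28*(-⅕)) - 14 = -14*(26 - 28/5) - 14 = -14*102/5 - 14 = -1428/5 - 14 = -1498/5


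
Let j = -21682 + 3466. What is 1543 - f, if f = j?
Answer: 19759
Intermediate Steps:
j = -18216
f = -18216
1543 - f = 1543 - 1*(-18216) = 1543 + 18216 = 19759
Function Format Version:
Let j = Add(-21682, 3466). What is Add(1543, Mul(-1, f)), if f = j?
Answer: 19759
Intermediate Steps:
j = -18216
f = -18216
Add(1543, Mul(-1, f)) = Add(1543, Mul(-1, -18216)) = Add(1543, 18216) = 19759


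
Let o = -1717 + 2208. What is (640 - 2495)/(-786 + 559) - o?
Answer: -109602/227 ≈ -482.83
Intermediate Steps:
o = 491
(640 - 2495)/(-786 + 559) - o = (640 - 2495)/(-786 + 559) - 1*491 = -1855/(-227) - 491 = -1855*(-1/227) - 491 = 1855/227 - 491 = -109602/227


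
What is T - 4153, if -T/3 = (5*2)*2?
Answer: -4213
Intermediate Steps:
T = -60 (T = -3*5*2*2 = -30*2 = -3*20 = -60)
T - 4153 = -60 - 4153 = -4213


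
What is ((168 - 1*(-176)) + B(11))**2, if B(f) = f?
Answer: 126025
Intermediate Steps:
((168 - 1*(-176)) + B(11))**2 = ((168 - 1*(-176)) + 11)**2 = ((168 + 176) + 11)**2 = (344 + 11)**2 = 355**2 = 126025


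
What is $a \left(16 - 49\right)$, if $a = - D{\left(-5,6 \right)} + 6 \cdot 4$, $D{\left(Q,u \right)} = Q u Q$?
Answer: $4158$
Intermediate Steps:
$D{\left(Q,u \right)} = u Q^{2}$
$a = -126$ ($a = - 6 \left(-5\right)^{2} + 6 \cdot 4 = - 6 \cdot 25 + 24 = \left(-1\right) 150 + 24 = -150 + 24 = -126$)
$a \left(16 - 49\right) = - 126 \left(16 - 49\right) = \left(-126\right) \left(-33\right) = 4158$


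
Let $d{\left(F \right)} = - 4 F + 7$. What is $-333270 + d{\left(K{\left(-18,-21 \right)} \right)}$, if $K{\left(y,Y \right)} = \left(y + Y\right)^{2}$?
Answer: $-339347$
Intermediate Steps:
$K{\left(y,Y \right)} = \left(Y + y\right)^{2}$
$d{\left(F \right)} = 7 - 4 F$
$-333270 + d{\left(K{\left(-18,-21 \right)} \right)} = -333270 + \left(7 - 4 \left(-21 - 18\right)^{2}\right) = -333270 + \left(7 - 4 \left(-39\right)^{2}\right) = -333270 + \left(7 - 6084\right) = -333270 - 6077 = -339347$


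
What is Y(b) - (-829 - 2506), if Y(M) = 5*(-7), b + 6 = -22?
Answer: 3300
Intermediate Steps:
b = -28 (b = -6 - 22 = -28)
Y(M) = -35
Y(b) - (-829 - 2506) = -35 - (-829 - 2506) = -35 - 1*(-3335) = -35 + 3335 = 3300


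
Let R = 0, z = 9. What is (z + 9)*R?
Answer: 0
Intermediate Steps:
(z + 9)*R = (9 + 9)*0 = 18*0 = 0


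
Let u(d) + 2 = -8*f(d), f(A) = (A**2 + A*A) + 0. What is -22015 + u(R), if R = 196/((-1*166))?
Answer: -151828777/6889 ≈ -22039.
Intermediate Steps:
R = -98/83 (R = 196/(-166) = 196*(-1/166) = -98/83 ≈ -1.1807)
f(A) = 2*A**2 (f(A) = (A**2 + A**2) + 0 = 2*A**2 + 0 = 2*A**2)
u(d) = -2 - 16*d**2
-22015 + u(R) = -22015 + (-2 - 16*(-98/83)**2) = -22015 + (-2 - 16*9604/6889) = -22015 + (-2 - 153664/6889) = -22015 - 167442/6889 = -151828777/6889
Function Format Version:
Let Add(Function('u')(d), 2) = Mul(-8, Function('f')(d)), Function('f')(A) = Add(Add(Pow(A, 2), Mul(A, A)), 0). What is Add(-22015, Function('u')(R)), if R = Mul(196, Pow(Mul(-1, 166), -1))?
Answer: Rational(-151828777, 6889) ≈ -22039.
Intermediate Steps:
R = Rational(-98, 83) (R = Mul(196, Pow(-166, -1)) = Mul(196, Rational(-1, 166)) = Rational(-98, 83) ≈ -1.1807)
Function('f')(A) = Mul(2, Pow(A, 2)) (Function('f')(A) = Add(Add(Pow(A, 2), Pow(A, 2)), 0) = Add(Mul(2, Pow(A, 2)), 0) = Mul(2, Pow(A, 2)))
Function('u')(d) = Add(-2, Mul(-16, Pow(d, 2))) (Function('u')(d) = Add(-2, Mul(-8, Mul(2, Pow(d, 2)))) = Add(-2, Mul(-16, Pow(d, 2))))
Add(-22015, Function('u')(R)) = Add(-22015, Add(-2, Mul(-16, Pow(Rational(-98, 83), 2)))) = Add(-22015, Add(-2, Mul(-16, Rational(9604, 6889)))) = Add(-22015, Add(-2, Rational(-153664, 6889))) = Add(-22015, Rational(-167442, 6889)) = Rational(-151828777, 6889)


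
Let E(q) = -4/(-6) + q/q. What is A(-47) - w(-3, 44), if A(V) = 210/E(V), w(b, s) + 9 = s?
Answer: 91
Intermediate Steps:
E(q) = 5/3 (E(q) = -4*(-⅙) + 1 = ⅔ + 1 = 5/3)
w(b, s) = -9 + s
A(V) = 126 (A(V) = 210/(5/3) = 210*(⅗) = 126)
A(-47) - w(-3, 44) = 126 - (-9 + 44) = 126 - 1*35 = 126 - 35 = 91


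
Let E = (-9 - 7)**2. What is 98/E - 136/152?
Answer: -1245/2432 ≈ -0.51192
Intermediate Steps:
E = 256 (E = (-16)**2 = 256)
98/E - 136/152 = 98/256 - 136/152 = 98*(1/256) - 136*1/152 = 49/128 - 17/19 = -1245/2432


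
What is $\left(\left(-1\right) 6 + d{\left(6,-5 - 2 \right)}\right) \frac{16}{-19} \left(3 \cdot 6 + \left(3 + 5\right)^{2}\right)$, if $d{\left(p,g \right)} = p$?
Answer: $0$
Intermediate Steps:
$\left(\left(-1\right) 6 + d{\left(6,-5 - 2 \right)}\right) \frac{16}{-19} \left(3 \cdot 6 + \left(3 + 5\right)^{2}\right) = \left(\left(-1\right) 6 + 6\right) \frac{16}{-19} \left(3 \cdot 6 + \left(3 + 5\right)^{2}\right) = \left(-6 + 6\right) 16 \left(- \frac{1}{19}\right) \left(18 + 8^{2}\right) = 0 \left(- \frac{16}{19}\right) \left(18 + 64\right) = 0 \cdot 82 = 0$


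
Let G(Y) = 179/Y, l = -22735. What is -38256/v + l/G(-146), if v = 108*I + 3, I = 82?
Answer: 9799639822/528587 ≈ 18539.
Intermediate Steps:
v = 8859 (v = 108*82 + 3 = 8856 + 3 = 8859)
-38256/v + l/G(-146) = -38256/8859 - 22735/(179/(-146)) = -38256*1/8859 - 22735/(179*(-1/146)) = -12752/2953 - 22735/(-179/146) = -12752/2953 - 22735*(-146/179) = -12752/2953 + 3319310/179 = 9799639822/528587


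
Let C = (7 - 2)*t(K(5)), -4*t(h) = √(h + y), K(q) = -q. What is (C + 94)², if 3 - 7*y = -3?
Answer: 988907/112 - 235*I*√203/7 ≈ 8829.5 - 478.32*I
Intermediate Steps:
y = 6/7 (y = 3/7 - ⅐*(-3) = 3/7 + 3/7 = 6/7 ≈ 0.85714)
t(h) = -√(6/7 + h)/4 (t(h) = -√(h + 6/7)/4 = -√(6/7 + h)/4)
C = -5*I*√203/28 (C = (7 - 2)*(-√(42 + 49*(-1*5))/28) = 5*(-√(42 + 49*(-5))/28) = 5*(-√(42 - 245)/28) = 5*(-I*√203/28) = -5*I*√203/28 ≈ -2.5443*I)
(C + 94)² = (-5*I*√203/28 + 94)² = (94 - 5*I*√203/28)²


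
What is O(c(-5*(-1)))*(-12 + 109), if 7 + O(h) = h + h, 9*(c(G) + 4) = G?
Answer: -12125/9 ≈ -1347.2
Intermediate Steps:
c(G) = -4 + G/9
O(h) = -7 + 2*h (O(h) = -7 + (h + h) = -7 + 2*h)
O(c(-5*(-1)))*(-12 + 109) = (-7 + 2*(-4 + (-5*(-1))/9))*(-12 + 109) = (-7 + 2*(-4 + (1/9)*5))*97 = (-7 + 2*(-4 + 5/9))*97 = (-7 + 2*(-31/9))*97 = (-7 - 62/9)*97 = -125/9*97 = -12125/9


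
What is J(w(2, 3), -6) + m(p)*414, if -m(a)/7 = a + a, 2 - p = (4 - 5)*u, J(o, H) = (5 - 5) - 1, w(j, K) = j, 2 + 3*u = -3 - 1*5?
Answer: 7727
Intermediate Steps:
u = -10/3 (u = -2/3 + (-3 - 1*5)/3 = -2/3 + (-3 - 5)/3 = -2/3 + (1/3)*(-8) = -2/3 - 8/3 = -10/3 ≈ -3.3333)
J(o, H) = -1 (J(o, H) = 0 - 1 = -1)
p = -4/3 (p = 2 - (4 - 5)*(-10)/3 = 2 - (-1)*(-10)/3 = 2 - 1*10/3 = 2 - 10/3 = -4/3 ≈ -1.3333)
m(a) = -14*a (m(a) = -7*(a + a) = -14*a)
J(w(2, 3), -6) + m(p)*414 = -1 - 14*(-4/3)*414 = -1 + (56/3)*414 = -1 + 7728 = 7727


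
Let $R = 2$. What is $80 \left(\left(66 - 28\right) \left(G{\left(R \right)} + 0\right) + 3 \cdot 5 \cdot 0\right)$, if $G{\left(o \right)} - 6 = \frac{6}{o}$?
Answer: $27360$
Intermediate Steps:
$G{\left(o \right)} = 6 + \frac{6}{o}$
$80 \left(\left(66 - 28\right) \left(G{\left(R \right)} + 0\right) + 3 \cdot 5 \cdot 0\right) = 80 \left(\left(66 - 28\right) \left(\left(6 + \frac{6}{2}\right) + 0\right) + 3 \cdot 5 \cdot 0\right) = 80 \left(38 \left(\left(6 + 6 \cdot \frac{1}{2}\right) + 0\right) + 15 \cdot 0\right) = 80 \left(38 \left(\left(6 + 3\right) + 0\right) + 0\right) = 80 \left(38 \left(9 + 0\right) + 0\right) = 80 \left(38 \cdot 9 + 0\right) = 80 \left(342 + 0\right) = 80 \cdot 342 = 27360$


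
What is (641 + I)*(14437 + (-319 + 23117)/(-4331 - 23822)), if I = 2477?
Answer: 1267223992434/28153 ≈ 4.5012e+7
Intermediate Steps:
(641 + I)*(14437 + (-319 + 23117)/(-4331 - 23822)) = (641 + 2477)*(14437 + (-319 + 23117)/(-4331 - 23822)) = 3118*(14437 + 22798/(-28153)) = 3118*(14437 + 22798*(-1/28153)) = 3118*(14437 - 22798/28153) = 3118*(406422063/28153) = 1267223992434/28153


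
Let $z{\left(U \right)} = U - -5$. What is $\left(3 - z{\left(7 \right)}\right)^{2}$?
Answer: $81$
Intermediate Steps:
$z{\left(U \right)} = 5 + U$ ($z{\left(U \right)} = U + 5 = 5 + U$)
$\left(3 - z{\left(7 \right)}\right)^{2} = \left(3 - \left(5 + 7\right)\right)^{2} = \left(3 - 12\right)^{2} = \left(-9\right)^{2} = 81$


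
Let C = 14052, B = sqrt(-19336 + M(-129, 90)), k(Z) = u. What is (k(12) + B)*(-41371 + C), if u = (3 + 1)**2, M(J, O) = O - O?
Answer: -437104 - 54638*I*sqrt(4834) ≈ -4.371e+5 - 3.7988e+6*I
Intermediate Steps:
M(J, O) = 0
u = 16 (u = 4**2 = 16)
k(Z) = 16
B = 2*I*sqrt(4834) (B = sqrt(-19336 + 0) = sqrt(-19336) = 2*I*sqrt(4834) ≈ 139.05*I)
(k(12) + B)*(-41371 + C) = (16 + 2*I*sqrt(4834))*(-41371 + 14052) = (16 + 2*I*sqrt(4834))*(-27319) = -437104 - 54638*I*sqrt(4834)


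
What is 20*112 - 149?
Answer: 2091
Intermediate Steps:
20*112 - 149 = 2240 - 149 = 2091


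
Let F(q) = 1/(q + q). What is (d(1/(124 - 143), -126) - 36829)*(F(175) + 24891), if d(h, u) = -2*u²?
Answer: -597467453431/350 ≈ -1.7070e+9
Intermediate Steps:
F(q) = 1/(2*q)
(d(1/(124 - 143), -126) - 36829)*(F(175) + 24891) = (-2*(-126)² - 36829)*((½)/175 + 24891) = (-2*15876 - 36829)*((½)*(1/175) + 24891) = (-31752 - 36829)*(1/350 + 24891) = -68581*8711851/350 = -597467453431/350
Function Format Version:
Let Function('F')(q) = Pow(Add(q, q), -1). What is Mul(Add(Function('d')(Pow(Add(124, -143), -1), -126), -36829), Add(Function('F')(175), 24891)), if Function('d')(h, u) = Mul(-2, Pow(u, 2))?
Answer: Rational(-597467453431, 350) ≈ -1.7070e+9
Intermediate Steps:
Function('F')(q) = Mul(Rational(1, 2), Pow(q, -1)) (Function('F')(q) = Pow(Mul(2, q), -1) = Mul(Rational(1, 2), Pow(q, -1)))
Mul(Add(Function('d')(Pow(Add(124, -143), -1), -126), -36829), Add(Function('F')(175), 24891)) = Mul(Add(Mul(-2, Pow(-126, 2)), -36829), Add(Mul(Rational(1, 2), Pow(175, -1)), 24891)) = Mul(Add(Mul(-2, 15876), -36829), Add(Mul(Rational(1, 2), Rational(1, 175)), 24891)) = Mul(Add(-31752, -36829), Add(Rational(1, 350), 24891)) = Mul(-68581, Rational(8711851, 350)) = Rational(-597467453431, 350)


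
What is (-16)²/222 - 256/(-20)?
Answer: 7744/555 ≈ 13.953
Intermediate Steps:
(-16)²/222 - 256/(-20) = 256*(1/222) - 256*(-1/20) = 128/111 + 64/5 = 7744/555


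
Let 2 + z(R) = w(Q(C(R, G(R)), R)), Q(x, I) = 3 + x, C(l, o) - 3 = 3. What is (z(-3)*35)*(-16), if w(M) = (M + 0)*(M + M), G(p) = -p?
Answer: -89600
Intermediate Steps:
C(l, o) = 6 (C(l, o) = 3 + 3 = 6)
w(M) = 2*M² (w(M) = M*(2*M) = 2*M²)
z(R) = 160 (z(R) = -2 + 2*(3 + 6)² = -2 + 2*9² = -2 + 2*81 = -2 + 162 = 160)
(z(-3)*35)*(-16) = (160*35)*(-16) = 5600*(-16) = -89600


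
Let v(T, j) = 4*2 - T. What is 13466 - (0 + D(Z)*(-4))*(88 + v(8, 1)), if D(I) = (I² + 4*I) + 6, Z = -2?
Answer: 14170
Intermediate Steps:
D(I) = 6 + I² + 4*I
v(T, j) = 8 - T
13466 - (0 + D(Z)*(-4))*(88 + v(8, 1)) = 13466 - (0 + (6 + (-2)² + 4*(-2))*(-4))*(88 + (8 - 1*8)) = 13466 - (0 + (6 + 4 - 8)*(-4))*(88 + (8 - 8)) = 13466 - (0 + 2*(-4))*(88 + 0) = 13466 - (0 - 8)*88 = 13466 - (-8)*88 = 13466 - 1*(-704) = 13466 + 704 = 14170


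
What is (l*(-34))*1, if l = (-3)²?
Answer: -306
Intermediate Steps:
l = 9
(l*(-34))*1 = (9*(-34))*1 = -306*1 = -306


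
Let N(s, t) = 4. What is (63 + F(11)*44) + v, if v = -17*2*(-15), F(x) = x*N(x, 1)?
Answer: 2509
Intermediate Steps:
F(x) = 4*x (F(x) = x*4 = 4*x)
v = 510 (v = -34*(-15) = 510)
(63 + F(11)*44) + v = (63 + (4*11)*44) + 510 = (63 + 44*44) + 510 = (63 + 1936) + 510 = 1999 + 510 = 2509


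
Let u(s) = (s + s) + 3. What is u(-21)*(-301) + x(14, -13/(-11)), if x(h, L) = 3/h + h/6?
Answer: 493145/42 ≈ 11742.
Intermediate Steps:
u(s) = 3 + 2*s (u(s) = 2*s + 3 = 3 + 2*s)
x(h, L) = 3/h + h/6 (x(h, L) = 3/h + h*(⅙) = 3/h + h/6)
u(-21)*(-301) + x(14, -13/(-11)) = (3 + 2*(-21))*(-301) + (3/14 + (⅙)*14) = (3 - 42)*(-301) + (3*(1/14) + 7/3) = -39*(-301) + (3/14 + 7/3) = 11739 + 107/42 = 493145/42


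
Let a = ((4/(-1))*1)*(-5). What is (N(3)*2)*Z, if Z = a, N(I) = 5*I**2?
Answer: 1800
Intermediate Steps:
a = 20 (a = ((4*(-1))*1)*(-5) = -4*1*(-5) = -4*(-5) = 20)
Z = 20
(N(3)*2)*Z = ((5*3**2)*2)*20 = ((5*9)*2)*20 = (45*2)*20 = 90*20 = 1800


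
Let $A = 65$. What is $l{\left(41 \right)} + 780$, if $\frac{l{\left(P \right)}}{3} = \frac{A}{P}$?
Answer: $\frac{32175}{41} \approx 784.76$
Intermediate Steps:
$l{\left(P \right)} = \frac{195}{P}$ ($l{\left(P \right)} = 3 \frac{65}{P} = \frac{195}{P}$)
$l{\left(41 \right)} + 780 = \frac{195}{41} + 780 = \frac{32175}{41}$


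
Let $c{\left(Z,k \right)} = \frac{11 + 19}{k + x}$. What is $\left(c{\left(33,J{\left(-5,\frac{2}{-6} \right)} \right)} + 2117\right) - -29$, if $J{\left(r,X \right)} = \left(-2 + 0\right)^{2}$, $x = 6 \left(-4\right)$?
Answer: $\frac{4289}{2} \approx 2144.5$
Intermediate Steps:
$x = -24$
$J{\left(r,X \right)} = 4$ ($J{\left(r,X \right)} = \left(-2\right)^{2} = 4$)
$c{\left(Z,k \right)} = \frac{30}{-24 + k}$ ($c{\left(Z,k \right)} = \frac{11 + 19}{k - 24} = \frac{30}{-24 + k}$)
$\left(c{\left(33,J{\left(-5,\frac{2}{-6} \right)} \right)} + 2117\right) - -29 = \left(\frac{30}{-24 + 4} + 2117\right) - -29 = \left(\frac{30}{-20} + 2117\right) + 29 = \left(30 \left(- \frac{1}{20}\right) + 2117\right) + 29 = \left(- \frac{3}{2} + 2117\right) + 29 = \frac{4231}{2} + 29 = \frac{4289}{2}$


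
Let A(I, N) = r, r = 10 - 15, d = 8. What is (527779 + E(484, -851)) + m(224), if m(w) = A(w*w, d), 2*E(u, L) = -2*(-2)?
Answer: 527776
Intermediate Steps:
E(u, L) = 2 (E(u, L) = (-2*(-2))/2 = (½)*4 = 2)
r = -5
A(I, N) = -5
m(w) = -5
(527779 + E(484, -851)) + m(224) = (527779 + 2) - 5 = 527781 - 5 = 527776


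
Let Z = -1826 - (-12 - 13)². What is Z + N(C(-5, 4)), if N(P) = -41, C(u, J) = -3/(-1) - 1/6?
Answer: -2492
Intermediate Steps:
C(u, J) = 17/6 (C(u, J) = -3*(-1) - 1*⅙ = 3 - ⅙ = 17/6)
Z = -2451 (Z = -1826 - 1*(-25)² = -1826 - 1*625 = -1826 - 625 = -2451)
Z + N(C(-5, 4)) = -2451 - 41 = -2492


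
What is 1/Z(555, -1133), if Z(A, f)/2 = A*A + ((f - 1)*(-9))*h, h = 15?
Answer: 1/922230 ≈ 1.0843e-6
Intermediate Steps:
Z(A, f) = 270 - 270*f + 2*A² (Z(A, f) = 2*(A*A + ((f - 1)*(-9))*15) = 2*(A² + ((-1 + f)*(-9))*15) = 2*(A² + (9 - 9*f)*15) = 2*(A² + (135 - 135*f)) = 2*(135 + A² - 135*f) = 270 - 270*f + 2*A²)
1/Z(555, -1133) = 1/(270 - 270*(-1133) + 2*555²) = 1/(270 + 305910 + 2*308025) = 1/(270 + 305910 + 616050) = 1/922230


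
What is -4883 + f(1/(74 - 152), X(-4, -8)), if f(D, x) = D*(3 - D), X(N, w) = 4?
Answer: -29708407/6084 ≈ -4883.0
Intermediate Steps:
-4883 + f(1/(74 - 152), X(-4, -8)) = -4883 + (3 - 1/(74 - 152))/(74 - 152) = -4883 + (3 - 1/(-78))/(-78) = -4883 - (3 - 1*(-1/78))/78 = -4883 - (3 + 1/78)/78 = -4883 - 1/78*235/78 = -4883 - 235/6084 = -29708407/6084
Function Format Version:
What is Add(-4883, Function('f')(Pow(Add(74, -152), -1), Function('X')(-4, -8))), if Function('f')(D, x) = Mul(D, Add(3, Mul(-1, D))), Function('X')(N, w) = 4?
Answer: Rational(-29708407, 6084) ≈ -4883.0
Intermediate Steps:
Add(-4883, Function('f')(Pow(Add(74, -152), -1), Function('X')(-4, -8))) = Add(-4883, Mul(Pow(Add(74, -152), -1), Add(3, Mul(-1, Pow(Add(74, -152), -1))))) = Add(-4883, Mul(Pow(-78, -1), Add(3, Mul(-1, Pow(-78, -1))))) = Add(-4883, Mul(Rational(-1, 78), Add(3, Mul(-1, Rational(-1, 78))))) = Add(-4883, Mul(Rational(-1, 78), Add(3, Rational(1, 78)))) = Add(-4883, Mul(Rational(-1, 78), Rational(235, 78))) = Add(-4883, Rational(-235, 6084)) = Rational(-29708407, 6084)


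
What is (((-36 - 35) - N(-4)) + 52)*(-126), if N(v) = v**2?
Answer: 4410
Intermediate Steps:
(((-36 - 35) - N(-4)) + 52)*(-126) = (((-36 - 35) - 1*(-4)**2) + 52)*(-126) = ((-71 - 1*16) + 52)*(-126) = ((-71 - 16) + 52)*(-126) = (-87 + 52)*(-126) = -35*(-126) = 4410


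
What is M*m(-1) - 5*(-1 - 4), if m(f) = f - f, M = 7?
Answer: 25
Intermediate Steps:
m(f) = 0
M*m(-1) - 5*(-1 - 4) = 7*0 - 5*(-1 - 4) = 0 - 5*(-5) = 0 + 25 = 25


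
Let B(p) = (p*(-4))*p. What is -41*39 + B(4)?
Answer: -1663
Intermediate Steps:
B(p) = -4*p² (B(p) = (-4*p)*p = -4*p²)
-41*39 + B(4) = -41*39 - 4*4² = -1599 - 4*16 = -1599 - 64 = -1663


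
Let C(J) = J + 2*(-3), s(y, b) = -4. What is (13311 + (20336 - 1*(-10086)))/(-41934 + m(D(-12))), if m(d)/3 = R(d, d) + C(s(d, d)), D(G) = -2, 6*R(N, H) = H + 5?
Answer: -87466/83925 ≈ -1.0422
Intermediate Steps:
R(N, H) = ⅚ + H/6 (R(N, H) = (H + 5)/6 = (5 + H)/6 = ⅚ + H/6)
C(J) = -6 + J (C(J) = J - 6 = -6 + J)
m(d) = -55/2 + d/2 (m(d) = 3*((⅚ + d/6) + (-6 - 4)) = 3*((⅚ + d/6) - 10) = 3*(-55/6 + d/6) = -55/2 + d/2)
(13311 + (20336 - 1*(-10086)))/(-41934 + m(D(-12))) = (13311 + (20336 - 1*(-10086)))/(-41934 + (-55/2 + (½)*(-2))) = (13311 + (20336 + 10086))/(-41934 + (-55/2 - 1)) = (13311 + 30422)/(-41934 - 57/2) = 43733/(-83925/2) = 43733*(-2/83925) = -87466/83925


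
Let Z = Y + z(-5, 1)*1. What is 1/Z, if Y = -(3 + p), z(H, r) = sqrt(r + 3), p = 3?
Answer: -1/4 ≈ -0.25000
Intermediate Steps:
z(H, r) = sqrt(3 + r)
Y = -6 (Y = -(3 + 3) = -1*6 = -6)
Z = -4 (Z = -6 + sqrt(3 + 1)*1 = -6 + sqrt(4)*1 = -6 + 2*1 = -6 + 2 = -4)
1/Z = 1/(-4) = -1/4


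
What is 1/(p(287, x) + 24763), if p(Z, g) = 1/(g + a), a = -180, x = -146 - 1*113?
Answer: 439/10870956 ≈ 4.0383e-5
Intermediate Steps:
x = -259 (x = -146 - 113 = -259)
p(Z, g) = 1/(-180 + g) (p(Z, g) = 1/(g - 180) = 1/(-180 + g))
1/(p(287, x) + 24763) = 1/(1/(-180 - 259) + 24763) = 1/(1/(-439) + 24763) = 1/(-1/439 + 24763) = 1/(10870956/439) = 439/10870956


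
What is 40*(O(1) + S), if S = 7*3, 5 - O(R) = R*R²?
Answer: 1000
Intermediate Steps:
O(R) = 5 - R³ (O(R) = 5 - R*R² = 5 - R³)
S = 21
40*(O(1) + S) = 40*((5 - 1*1³) + 21) = 40*((5 - 1*1) + 21) = 40*((5 - 1) + 21) = 40*(4 + 21) = 40*25 = 1000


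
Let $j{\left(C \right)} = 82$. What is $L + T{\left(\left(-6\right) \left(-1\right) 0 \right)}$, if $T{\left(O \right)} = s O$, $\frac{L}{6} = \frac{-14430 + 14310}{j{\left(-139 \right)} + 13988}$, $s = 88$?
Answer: $- \frac{24}{469} \approx -0.051173$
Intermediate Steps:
$L = - \frac{24}{469}$ ($L = 6 \frac{-14430 + 14310}{82 + 13988} = 6 \left(- \frac{120}{14070}\right) = 6 \left(\left(-120\right) \frac{1}{14070}\right) = 6 \left(- \frac{4}{469}\right) = - \frac{24}{469} \approx -0.051173$)
$T{\left(O \right)} = 88 O$
$L + T{\left(\left(-6\right) \left(-1\right) 0 \right)} = - \frac{24}{469} + 88 \left(-6\right) \left(-1\right) 0 = - \frac{24}{469} + 88 \cdot 6 \cdot 0 = - \frac{24}{469} + 88 \cdot 0 = - \frac{24}{469} + 0 = - \frac{24}{469}$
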